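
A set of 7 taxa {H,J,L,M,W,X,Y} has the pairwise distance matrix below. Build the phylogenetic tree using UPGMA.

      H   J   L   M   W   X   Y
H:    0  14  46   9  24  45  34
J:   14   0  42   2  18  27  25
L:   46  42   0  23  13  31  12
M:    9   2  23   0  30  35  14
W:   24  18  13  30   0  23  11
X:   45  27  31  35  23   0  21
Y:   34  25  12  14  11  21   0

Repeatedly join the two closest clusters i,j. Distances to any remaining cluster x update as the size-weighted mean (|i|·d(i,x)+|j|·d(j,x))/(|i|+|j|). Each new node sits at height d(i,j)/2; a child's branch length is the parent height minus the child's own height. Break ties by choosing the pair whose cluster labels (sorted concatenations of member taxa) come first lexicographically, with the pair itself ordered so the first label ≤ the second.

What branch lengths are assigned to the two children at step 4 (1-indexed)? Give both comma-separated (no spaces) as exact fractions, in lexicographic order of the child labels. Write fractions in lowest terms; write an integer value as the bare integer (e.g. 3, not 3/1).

25/4,3/4

step 1: merge (J,M) at d=2; branch lengths J→1, M→1; new cluster JM
  updated: d(H,JM)=23/2, d(JM,L)=65/2, d(JM,W)=24, d(JM,X)=31, d(JM,Y)=39/2
step 2: merge (W,Y) at d=11; branch lengths W→11/2, Y→11/2; new cluster WY
  updated: d(H,WY)=29, d(JM,WY)=87/4, d(L,WY)=25/2, d(WY,X)=22
step 3: merge (H,JM) at d=23/2; branch lengths H→23/4, JM→19/4; new cluster HJM
  updated: d(HJM,L)=37, d(HJM,WY)=145/6, d(HJM,X)=107/3
step 4: merge (L,WY) at d=25/2; branch lengths L→25/4, WY→3/4; new cluster LWY
  updated: d(HJM,LWY)=256/9, d(LWY,X)=25
step 5: merge (LWY,X) at d=25; branch lengths LWY→25/4, X→25/2; new cluster LWXY
  updated: d(HJM,LWXY)=121/4
step 6: merge (HJM,LWXY) at d=121/4; branch lengths HJM→75/8, LWXY→21/8; new cluster HJLMWXY
final tree: ((H:23/4,(J:1,M:1):19/4):75/8,((L:25/4,(W:11/2,Y:11/2):3/4):25/4,X:25/2):21/8)
total length: 245/4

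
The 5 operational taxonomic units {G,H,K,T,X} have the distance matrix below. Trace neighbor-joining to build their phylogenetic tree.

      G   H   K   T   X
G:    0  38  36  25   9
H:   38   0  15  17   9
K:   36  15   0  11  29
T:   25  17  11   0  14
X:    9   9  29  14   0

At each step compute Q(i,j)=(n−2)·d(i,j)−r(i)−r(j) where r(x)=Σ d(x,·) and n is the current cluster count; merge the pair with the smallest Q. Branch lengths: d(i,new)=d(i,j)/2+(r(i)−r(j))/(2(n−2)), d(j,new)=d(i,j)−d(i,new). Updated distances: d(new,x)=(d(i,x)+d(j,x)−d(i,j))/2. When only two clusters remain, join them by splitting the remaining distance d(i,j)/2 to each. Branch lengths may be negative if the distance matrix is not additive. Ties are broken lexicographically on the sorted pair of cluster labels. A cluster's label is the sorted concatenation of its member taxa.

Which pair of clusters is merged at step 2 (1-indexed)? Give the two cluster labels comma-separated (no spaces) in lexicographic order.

1. join G+X (d=9, Q=-142) ⇒ GX; edges |G|=37/3, |X|=-10/3
  updated: d(GX,H)=19, d(GX,K)=28, d(GX,T)=15
2. join GX+H (d=19, Q=-75) ⇒ GHX; edges |GX|=49/4, |H|=27/4
  updated: d(GHX,K)=12, d(GHX,T)=13/2
3. join GHX+K (d=12, Q=-59/2) ⇒ GHKX; edges |GHX|=15/4, |K|=33/4
  updated: d(GHKX,T)=11/4
4. join GHKX+T (d=11/4) ⇒ GHKTX; edges |GHKX|=11/8, |T|=11/8
final tree: ((((G:37/3,X:-10/3):49/4,H:27/4):15/4,K:33/4):11/8,T:11/8)
total length: 171/4

GX,H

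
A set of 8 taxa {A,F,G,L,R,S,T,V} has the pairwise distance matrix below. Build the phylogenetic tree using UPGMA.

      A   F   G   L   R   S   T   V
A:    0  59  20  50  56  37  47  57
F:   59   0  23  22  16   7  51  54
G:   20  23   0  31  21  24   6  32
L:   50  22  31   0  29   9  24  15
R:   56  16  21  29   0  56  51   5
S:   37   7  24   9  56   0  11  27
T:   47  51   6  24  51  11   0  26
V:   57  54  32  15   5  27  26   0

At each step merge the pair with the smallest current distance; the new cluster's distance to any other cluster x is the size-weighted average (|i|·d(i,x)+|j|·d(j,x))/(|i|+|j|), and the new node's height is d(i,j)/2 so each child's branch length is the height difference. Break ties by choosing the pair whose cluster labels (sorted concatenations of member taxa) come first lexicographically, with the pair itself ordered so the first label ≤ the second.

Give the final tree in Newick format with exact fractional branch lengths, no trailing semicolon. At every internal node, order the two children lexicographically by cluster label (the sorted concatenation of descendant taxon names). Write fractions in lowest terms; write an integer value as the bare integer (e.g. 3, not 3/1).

(A:163/7,((((F:7/2,S:7/2):17/4,L:31/4):71/12,(G:3,T:3):32/3):161/60,(R:5/2,V:5/2):277/20):971/140)

step 1: merge (R,V) at d=5; branch lengths R→5/2, V→5/2; new cluster RV
  updated: d(A,RV)=113/2, d(F,RV)=35, d(G,RV)=53/2, d(L,RV)=22, d(RV,S)=83/2, d(RV,T)=77/2
step 2: merge (G,T) at d=6; branch lengths G→3, T→3; new cluster GT
  updated: d(A,GT)=67/2, d(F,GT)=37, d(GT,L)=55/2, d(GT,RV)=65/2, d(GT,S)=35/2
step 3: merge (F,S) at d=7; branch lengths F→7/2, S→7/2; new cluster FS
  updated: d(A,FS)=48, d(FS,GT)=109/4, d(FS,L)=31/2, d(FS,RV)=153/4
step 4: merge (FS,L) at d=31/2; branch lengths FS→17/4, L→31/4; new cluster FLS
  updated: d(A,FLS)=146/3, d(FLS,GT)=82/3, d(FLS,RV)=197/6
step 5: merge (FLS,GT) at d=82/3; branch lengths FLS→71/12, GT→32/3; new cluster FGLST
  updated: d(A,FGLST)=213/5, d(FGLST,RV)=327/10
step 6: merge (FGLST,RV) at d=327/10; branch lengths FGLST→161/60, RV→277/20; new cluster FGLRSTV
  updated: d(A,FGLRSTV)=326/7
step 7: merge (A,FGLRSTV) at d=326/7; branch lengths A→163/7, FGLRSTV→971/140; new cluster AFGLRSTV
final tree: (A:163/7,((((F:7/2,S:7/2):17/4,L:31/4):71/12,(G:3,T:3):32/3):161/60,(R:5/2,V:5/2):277/20):971/140)
total length: 19601/210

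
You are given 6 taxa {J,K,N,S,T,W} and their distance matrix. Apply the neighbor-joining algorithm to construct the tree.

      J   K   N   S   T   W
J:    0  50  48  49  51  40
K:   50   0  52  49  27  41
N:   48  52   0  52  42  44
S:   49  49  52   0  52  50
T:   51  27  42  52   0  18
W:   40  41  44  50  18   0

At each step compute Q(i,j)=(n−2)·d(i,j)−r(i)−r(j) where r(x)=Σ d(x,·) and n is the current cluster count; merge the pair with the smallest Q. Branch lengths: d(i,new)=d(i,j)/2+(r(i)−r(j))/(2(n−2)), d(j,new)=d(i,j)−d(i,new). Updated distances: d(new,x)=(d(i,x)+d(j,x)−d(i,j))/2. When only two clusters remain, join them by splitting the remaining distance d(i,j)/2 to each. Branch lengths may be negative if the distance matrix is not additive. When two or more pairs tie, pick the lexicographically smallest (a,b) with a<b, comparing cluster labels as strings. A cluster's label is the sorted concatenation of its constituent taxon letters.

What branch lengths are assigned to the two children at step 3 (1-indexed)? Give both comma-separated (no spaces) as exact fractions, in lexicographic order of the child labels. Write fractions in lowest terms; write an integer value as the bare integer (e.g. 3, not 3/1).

367/16,417/16

1. join T+W (d=18, Q=-311) ⇒ TW; edges |T|=69/8, |W|=75/8
  updated: d(J,TW)=73/2, d(K,TW)=25, d(N,TW)=34, d(S,TW)=42
2. join K+TW (d=25, Q=-477/2) ⇒ KTW; edges |K|=227/12, |TW|=73/12
  updated: d(J,KTW)=123/4, d(KTW,N)=61/2, d(KTW,S)=33
3. join J+S (d=49, Q=-655/4) ⇒ JS; edges |J|=367/16, |S|=417/16
  updated: d(JS,KTW)=59/8, d(JS,N)=51/2
4. join JS+KTW (d=59/8, Q=-507/8) ⇒ JKSTW; edges |JS|=19/16, |KTW|=99/16
  updated: d(JKSTW,N)=389/16
5. join JKSTW+N (d=389/16) ⇒ JKNSTW; edges |JKSTW|=389/32, |N|=389/32
final tree: (((J:367/16,S:417/16):19/16,(K:227/12,(T:69/8,W:75/8):73/12):99/16):389/32,N:389/32)
total length: 1979/16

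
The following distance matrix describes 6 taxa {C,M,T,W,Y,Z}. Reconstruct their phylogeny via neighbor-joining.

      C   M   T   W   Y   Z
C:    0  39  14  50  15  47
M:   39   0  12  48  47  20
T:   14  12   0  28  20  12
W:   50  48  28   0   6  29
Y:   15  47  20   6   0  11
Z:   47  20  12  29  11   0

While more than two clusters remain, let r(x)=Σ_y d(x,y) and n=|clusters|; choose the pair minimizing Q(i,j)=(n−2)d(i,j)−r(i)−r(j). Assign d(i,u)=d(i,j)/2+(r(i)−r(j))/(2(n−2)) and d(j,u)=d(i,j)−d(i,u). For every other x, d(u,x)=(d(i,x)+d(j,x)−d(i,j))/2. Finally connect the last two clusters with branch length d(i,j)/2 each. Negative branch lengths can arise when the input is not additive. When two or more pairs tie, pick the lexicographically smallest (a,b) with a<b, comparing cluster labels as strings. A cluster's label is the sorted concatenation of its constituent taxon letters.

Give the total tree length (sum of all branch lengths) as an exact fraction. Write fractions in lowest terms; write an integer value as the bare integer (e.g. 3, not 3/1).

1025/16

1. join W+Y (d=6, Q=-236) ⇒ WY; edges |W|=43/4, |Y|=-19/4
  updated: d(C,WY)=59/2, d(M,WY)=89/2, d(T,WY)=21, d(WY,Z)=17
2. join WY+Z (d=17, Q=-157) ⇒ WYZ; edges |WY|=67/6, |Z|=35/6
  updated: d(C,WYZ)=119/4, d(M,WYZ)=95/4, d(T,WYZ)=8
3. join C+T (d=14, Q=-355/4) ⇒ CT; edges |C|=307/16, |T|=-83/16
  updated: d(CT,M)=37/2, d(CT,WYZ)=95/8
4. join CT+M (d=37/2, Q=-433/8) ⇒ CMT; edges |CT|=53/16, |M|=243/16
  updated: d(CMT,WYZ)=137/16
5. join CMT+WYZ (d=137/16) ⇒ CMTWYZ; edges |CMT|=137/32, |WYZ|=137/32
final tree: (((C:307/16,T:-83/16):53/16,M:243/16):137/32,((W:43/4,Y:-19/4):67/6,Z:35/6):137/32)
total length: 1025/16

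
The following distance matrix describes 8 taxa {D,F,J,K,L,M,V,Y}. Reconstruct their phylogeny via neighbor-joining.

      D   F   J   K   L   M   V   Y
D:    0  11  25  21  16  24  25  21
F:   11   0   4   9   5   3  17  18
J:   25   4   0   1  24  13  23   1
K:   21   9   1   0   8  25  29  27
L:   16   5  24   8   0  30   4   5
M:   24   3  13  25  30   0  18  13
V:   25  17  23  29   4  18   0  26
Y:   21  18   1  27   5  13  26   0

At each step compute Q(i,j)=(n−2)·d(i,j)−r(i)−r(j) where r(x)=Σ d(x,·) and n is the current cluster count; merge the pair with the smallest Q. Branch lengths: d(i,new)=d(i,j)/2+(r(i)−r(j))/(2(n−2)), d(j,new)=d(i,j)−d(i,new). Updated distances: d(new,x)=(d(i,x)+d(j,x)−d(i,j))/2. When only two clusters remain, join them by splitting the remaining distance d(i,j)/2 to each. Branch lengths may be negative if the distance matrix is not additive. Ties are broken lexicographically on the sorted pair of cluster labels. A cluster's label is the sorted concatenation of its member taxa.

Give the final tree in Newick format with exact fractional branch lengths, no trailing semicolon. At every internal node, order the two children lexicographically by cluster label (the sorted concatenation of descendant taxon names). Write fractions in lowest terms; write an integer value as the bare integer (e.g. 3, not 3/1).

step 1: merge (L,V) at d=4, Q=-210; branch lengths L→-13/6, V→37/6; new cluster LV
  updated: d(D,LV)=37/2, d(F,LV)=9, d(J,LV)=43/2, d(K,LV)=33/2, d(LV,M)=22, d(LV,Y)=27/2
step 2: merge (J,K) at d=1, Q=-160; branch lengths J→-29/10, K→39/10; new cluster JK
  updated: d(D,JK)=45/2, d(F,JK)=6, d(JK,LV)=37/2, d(JK,M)=37/2, d(JK,Y)=27/2
step 3: merge (F,M) at d=3, Q=-231/2; branch lengths F→-43/16, M→91/16; new cluster FM
  updated: d(D,FM)=16, d(FM,JK)=43/4, d(FM,LV)=14, d(FM,Y)=14
step 4: merge (FM,JK) at d=43/4, Q=-351/4; branch lengths FM→29/8, JK→57/8; new cluster FJKM
  updated: d(D,FJKM)=111/8, d(FJKM,LV)=87/8, d(FJKM,Y)=67/8
step 5: merge (D,LV) at d=37/2, Q=-237/4; branch lengths D→95/8, LV→53/8; new cluster DLV
  updated: d(DLV,FJKM)=25/8, d(DLV,Y)=8
step 6: merge (DLV,FJKM) at d=25/8, Q=-39/2; branch lengths DLV→11/8, FJKM→7/4; new cluster DFJKLMV
  updated: d(DFJKLMV,Y)=53/8
step 7: merge (DFJKLMV,Y) at d=53/8; branch lengths DFJKLMV→53/16, Y→53/16; new cluster DFJKLMVY
final tree: (((D:95/8,(L:-13/6,V:37/6):53/8):11/8,((F:-43/16,M:91/16):29/8,(J:-29/10,K:39/10):57/8):7/4):53/16,Y:53/16)
total length: 47

(((D:95/8,(L:-13/6,V:37/6):53/8):11/8,((F:-43/16,M:91/16):29/8,(J:-29/10,K:39/10):57/8):7/4):53/16,Y:53/16)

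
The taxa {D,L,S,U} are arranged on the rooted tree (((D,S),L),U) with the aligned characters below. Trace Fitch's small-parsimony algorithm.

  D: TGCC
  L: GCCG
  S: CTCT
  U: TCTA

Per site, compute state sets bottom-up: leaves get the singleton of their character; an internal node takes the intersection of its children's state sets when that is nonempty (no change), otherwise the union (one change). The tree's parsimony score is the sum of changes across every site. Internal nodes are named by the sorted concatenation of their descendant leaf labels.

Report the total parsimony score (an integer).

8

[col 0] DS: children D:{T}, S:{C} ∪→ {C,T}; cost 1
[col 0] DLS: children DS:{C,T}, L:{G} ∪→ {C,G,T}; cost 1
[col 0] DLSU: children DLS:{C,G,T}, U:{T} ∩→ {T}; cost 0
[col 1] DS: children D:{G}, S:{T} ∪→ {G,T}; cost 1
[col 1] DLS: children DS:{G,T}, L:{C} ∪→ {C,G,T}; cost 1
[col 1] DLSU: children DLS:{C,G,T}, U:{C} ∩→ {C}; cost 0
[col 2] DS: children D:{C}, S:{C} ∩→ {C}; cost 0
[col 2] DLS: children DS:{C}, L:{C} ∩→ {C}; cost 0
[col 2] DLSU: children DLS:{C}, U:{T} ∪→ {C,T}; cost 1
[col 3] DS: children D:{C}, S:{T} ∪→ {C,T}; cost 1
[col 3] DLS: children DS:{C,T}, L:{G} ∪→ {C,G,T}; cost 1
[col 3] DLSU: children DLS:{C,G,T}, U:{A} ∪→ {A,C,G,T}; cost 1
per-site changes: [2, 2, 1, 3]; total = 8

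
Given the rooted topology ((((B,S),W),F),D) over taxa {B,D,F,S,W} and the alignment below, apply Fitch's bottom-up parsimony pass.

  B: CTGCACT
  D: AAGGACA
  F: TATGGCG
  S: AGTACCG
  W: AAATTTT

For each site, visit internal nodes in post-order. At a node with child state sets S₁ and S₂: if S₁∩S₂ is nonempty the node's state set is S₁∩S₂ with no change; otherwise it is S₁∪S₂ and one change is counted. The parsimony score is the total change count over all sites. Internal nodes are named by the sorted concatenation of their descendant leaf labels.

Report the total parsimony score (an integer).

[col 0] BS: children B:{C}, S:{A} ∪→ {A,C}; cost 1
[col 0] BSW: children BS:{A,C}, W:{A} ∩→ {A}; cost 0
[col 0] BFSW: children BSW:{A}, F:{T} ∪→ {A,T}; cost 1
[col 0] BDFSW: children BFSW:{A,T}, D:{A} ∩→ {A}; cost 0
[col 1] BS: children B:{T}, S:{G} ∪→ {G,T}; cost 1
[col 1] BSW: children BS:{G,T}, W:{A} ∪→ {A,G,T}; cost 1
[col 1] BFSW: children BSW:{A,G,T}, F:{A} ∩→ {A}; cost 0
[col 1] BDFSW: children BFSW:{A}, D:{A} ∩→ {A}; cost 0
[col 2] BS: children B:{G}, S:{T} ∪→ {G,T}; cost 1
[col 2] BSW: children BS:{G,T}, W:{A} ∪→ {A,G,T}; cost 1
[col 2] BFSW: children BSW:{A,G,T}, F:{T} ∩→ {T}; cost 0
[col 2] BDFSW: children BFSW:{T}, D:{G} ∪→ {G,T}; cost 1
[col 3] BS: children B:{C}, S:{A} ∪→ {A,C}; cost 1
[col 3] BSW: children BS:{A,C}, W:{T} ∪→ {A,C,T}; cost 1
[col 3] BFSW: children BSW:{A,C,T}, F:{G} ∪→ {A,C,G,T}; cost 1
[col 3] BDFSW: children BFSW:{A,C,G,T}, D:{G} ∩→ {G}; cost 0
[col 4] BS: children B:{A}, S:{C} ∪→ {A,C}; cost 1
[col 4] BSW: children BS:{A,C}, W:{T} ∪→ {A,C,T}; cost 1
[col 4] BFSW: children BSW:{A,C,T}, F:{G} ∪→ {A,C,G,T}; cost 1
[col 4] BDFSW: children BFSW:{A,C,G,T}, D:{A} ∩→ {A}; cost 0
[col 5] BS: children B:{C}, S:{C} ∩→ {C}; cost 0
[col 5] BSW: children BS:{C}, W:{T} ∪→ {C,T}; cost 1
[col 5] BFSW: children BSW:{C,T}, F:{C} ∩→ {C}; cost 0
[col 5] BDFSW: children BFSW:{C}, D:{C} ∩→ {C}; cost 0
[col 6] BS: children B:{T}, S:{G} ∪→ {G,T}; cost 1
[col 6] BSW: children BS:{G,T}, W:{T} ∩→ {T}; cost 0
[col 6] BFSW: children BSW:{T}, F:{G} ∪→ {G,T}; cost 1
[col 6] BDFSW: children BFSW:{G,T}, D:{A} ∪→ {A,G,T}; cost 1
per-site changes: [2, 2, 3, 3, 3, 1, 3]; total = 17

17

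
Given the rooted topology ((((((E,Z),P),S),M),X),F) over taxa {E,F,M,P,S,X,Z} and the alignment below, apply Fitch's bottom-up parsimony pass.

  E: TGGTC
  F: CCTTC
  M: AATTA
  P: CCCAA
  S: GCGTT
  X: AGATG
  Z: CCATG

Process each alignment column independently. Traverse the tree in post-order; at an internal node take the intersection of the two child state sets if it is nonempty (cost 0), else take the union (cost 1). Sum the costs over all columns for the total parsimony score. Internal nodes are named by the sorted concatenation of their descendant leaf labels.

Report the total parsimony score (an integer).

EZ@0: {T} ∪ {C} = {C,T} (union, +1)
EPZ@0: {C,T} ∩ {C} = {C} (intersection, +0)
EPSZ@0: {C} ∪ {G} = {C,G} (union, +1)
EMPSZ@0: {C,G} ∪ {A} = {A,C,G} (union, +1)
EMPSXZ@0: {A,C,G} ∩ {A} = {A} (intersection, +0)
EFMPSXZ@0: {A} ∪ {C} = {A,C} (union, +1)
EZ@1: {G} ∪ {C} = {C,G} (union, +1)
EPZ@1: {C,G} ∩ {C} = {C} (intersection, +0)
EPSZ@1: {C} ∩ {C} = {C} (intersection, +0)
EMPSZ@1: {C} ∪ {A} = {A,C} (union, +1)
EMPSXZ@1: {A,C} ∪ {G} = {A,C,G} (union, +1)
EFMPSXZ@1: {A,C,G} ∩ {C} = {C} (intersection, +0)
EZ@2: {G} ∪ {A} = {A,G} (union, +1)
EPZ@2: {A,G} ∪ {C} = {A,C,G} (union, +1)
EPSZ@2: {A,C,G} ∩ {G} = {G} (intersection, +0)
EMPSZ@2: {G} ∪ {T} = {G,T} (union, +1)
EMPSXZ@2: {G,T} ∪ {A} = {A,G,T} (union, +1)
EFMPSXZ@2: {A,G,T} ∩ {T} = {T} (intersection, +0)
EZ@3: {T} ∩ {T} = {T} (intersection, +0)
EPZ@3: {T} ∪ {A} = {A,T} (union, +1)
EPSZ@3: {A,T} ∩ {T} = {T} (intersection, +0)
EMPSZ@3: {T} ∩ {T} = {T} (intersection, +0)
EMPSXZ@3: {T} ∩ {T} = {T} (intersection, +0)
EFMPSXZ@3: {T} ∩ {T} = {T} (intersection, +0)
EZ@4: {C} ∪ {G} = {C,G} (union, +1)
EPZ@4: {C,G} ∪ {A} = {A,C,G} (union, +1)
EPSZ@4: {A,C,G} ∪ {T} = {A,C,G,T} (union, +1)
EMPSZ@4: {A,C,G,T} ∩ {A} = {A} (intersection, +0)
EMPSXZ@4: {A} ∪ {G} = {A,G} (union, +1)
EFMPSXZ@4: {A,G} ∪ {C} = {A,C,G} (union, +1)
per-site changes: [4, 3, 4, 1, 5]; total = 17

17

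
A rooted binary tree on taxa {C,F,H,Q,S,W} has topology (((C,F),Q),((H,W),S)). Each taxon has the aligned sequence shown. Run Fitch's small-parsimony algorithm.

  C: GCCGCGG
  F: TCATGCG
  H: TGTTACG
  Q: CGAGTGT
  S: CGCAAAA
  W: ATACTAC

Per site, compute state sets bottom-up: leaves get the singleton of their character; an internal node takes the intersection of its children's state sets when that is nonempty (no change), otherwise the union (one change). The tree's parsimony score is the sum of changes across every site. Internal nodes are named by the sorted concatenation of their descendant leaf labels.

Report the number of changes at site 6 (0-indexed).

[col 0] CF: children C:{G}, F:{T} ∪→ {G,T}; cost 1
[col 0] CFQ: children CF:{G,T}, Q:{C} ∪→ {C,G,T}; cost 1
[col 0] HW: children H:{T}, W:{A} ∪→ {A,T}; cost 1
[col 0] HSW: children HW:{A,T}, S:{C} ∪→ {A,C,T}; cost 1
[col 0] CFHQSW: children CFQ:{C,G,T}, HSW:{A,C,T} ∩→ {C,T}; cost 0
[col 1] CF: children C:{C}, F:{C} ∩→ {C}; cost 0
[col 1] CFQ: children CF:{C}, Q:{G} ∪→ {C,G}; cost 1
[col 1] HW: children H:{G}, W:{T} ∪→ {G,T}; cost 1
[col 1] HSW: children HW:{G,T}, S:{G} ∩→ {G}; cost 0
[col 1] CFHQSW: children CFQ:{C,G}, HSW:{G} ∩→ {G}; cost 0
[col 2] CF: children C:{C}, F:{A} ∪→ {A,C}; cost 1
[col 2] CFQ: children CF:{A,C}, Q:{A} ∩→ {A}; cost 0
[col 2] HW: children H:{T}, W:{A} ∪→ {A,T}; cost 1
[col 2] HSW: children HW:{A,T}, S:{C} ∪→ {A,C,T}; cost 1
[col 2] CFHQSW: children CFQ:{A}, HSW:{A,C,T} ∩→ {A}; cost 0
[col 3] CF: children C:{G}, F:{T} ∪→ {G,T}; cost 1
[col 3] CFQ: children CF:{G,T}, Q:{G} ∩→ {G}; cost 0
[col 3] HW: children H:{T}, W:{C} ∪→ {C,T}; cost 1
[col 3] HSW: children HW:{C,T}, S:{A} ∪→ {A,C,T}; cost 1
[col 3] CFHQSW: children CFQ:{G}, HSW:{A,C,T} ∪→ {A,C,G,T}; cost 1
[col 4] CF: children C:{C}, F:{G} ∪→ {C,G}; cost 1
[col 4] CFQ: children CF:{C,G}, Q:{T} ∪→ {C,G,T}; cost 1
[col 4] HW: children H:{A}, W:{T} ∪→ {A,T}; cost 1
[col 4] HSW: children HW:{A,T}, S:{A} ∩→ {A}; cost 0
[col 4] CFHQSW: children CFQ:{C,G,T}, HSW:{A} ∪→ {A,C,G,T}; cost 1
[col 5] CF: children C:{G}, F:{C} ∪→ {C,G}; cost 1
[col 5] CFQ: children CF:{C,G}, Q:{G} ∩→ {G}; cost 0
[col 5] HW: children H:{C}, W:{A} ∪→ {A,C}; cost 1
[col 5] HSW: children HW:{A,C}, S:{A} ∩→ {A}; cost 0
[col 5] CFHQSW: children CFQ:{G}, HSW:{A} ∪→ {A,G}; cost 1
[col 6] CF: children C:{G}, F:{G} ∩→ {G}; cost 0
[col 6] CFQ: children CF:{G}, Q:{T} ∪→ {G,T}; cost 1
[col 6] HW: children H:{G}, W:{C} ∪→ {C,G}; cost 1
[col 6] HSW: children HW:{C,G}, S:{A} ∪→ {A,C,G}; cost 1
[col 6] CFHQSW: children CFQ:{G,T}, HSW:{A,C,G} ∩→ {G}; cost 0
per-site changes: [4, 2, 3, 4, 4, 3, 3]; total = 23

3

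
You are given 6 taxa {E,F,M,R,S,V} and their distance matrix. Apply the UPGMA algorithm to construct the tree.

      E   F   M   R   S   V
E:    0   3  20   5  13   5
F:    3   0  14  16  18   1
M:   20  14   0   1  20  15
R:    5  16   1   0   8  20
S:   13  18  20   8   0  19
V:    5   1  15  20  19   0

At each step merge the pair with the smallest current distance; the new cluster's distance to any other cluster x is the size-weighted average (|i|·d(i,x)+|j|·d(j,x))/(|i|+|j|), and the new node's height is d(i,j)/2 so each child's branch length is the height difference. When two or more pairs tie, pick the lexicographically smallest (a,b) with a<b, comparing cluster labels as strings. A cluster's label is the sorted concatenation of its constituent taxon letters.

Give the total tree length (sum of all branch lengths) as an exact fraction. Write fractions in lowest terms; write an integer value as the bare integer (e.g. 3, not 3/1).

230/9

1. join F+V (d=1) ⇒ FV; edges |F|=1/2, |V|=1/2
  updated: d(E,FV)=4, d(FV,M)=29/2, d(FV,R)=18, d(FV,S)=37/2
2. join M+R (d=1) ⇒ MR; edges |M|=1/2, |R|=1/2
  updated: d(E,MR)=25/2, d(FV,MR)=65/4, d(MR,S)=14
3. join E+FV (d=4) ⇒ EFV; edges |E|=2, |FV|=3/2
  updated: d(EFV,MR)=15, d(EFV,S)=50/3
4. join MR+S (d=14) ⇒ MRS; edges |MR|=13/2, |S|=7
  updated: d(EFV,MRS)=140/9
5. join EFV+MRS (d=140/9) ⇒ EFMRSV; edges |EFV|=52/9, |MRS|=7/9
final tree: ((E:2,(F:1/2,V:1/2):3/2):52/9,((M:1/2,R:1/2):13/2,S:7):7/9)
total length: 230/9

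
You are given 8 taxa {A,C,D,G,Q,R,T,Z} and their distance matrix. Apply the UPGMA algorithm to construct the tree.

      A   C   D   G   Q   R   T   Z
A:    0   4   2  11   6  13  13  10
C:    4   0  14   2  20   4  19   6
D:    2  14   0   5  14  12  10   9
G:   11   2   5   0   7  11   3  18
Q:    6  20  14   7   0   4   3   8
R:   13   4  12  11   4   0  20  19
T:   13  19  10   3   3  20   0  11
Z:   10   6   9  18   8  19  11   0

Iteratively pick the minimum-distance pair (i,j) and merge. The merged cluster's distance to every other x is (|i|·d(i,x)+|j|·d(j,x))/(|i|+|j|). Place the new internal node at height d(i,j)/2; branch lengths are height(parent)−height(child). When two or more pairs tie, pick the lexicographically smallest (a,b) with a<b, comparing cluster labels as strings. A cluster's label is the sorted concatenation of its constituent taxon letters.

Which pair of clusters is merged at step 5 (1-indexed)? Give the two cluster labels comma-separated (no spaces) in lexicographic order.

1. join A+D (d=2) ⇒ AD; edges |A|=1, |D|=1
  updated: d(AD,C)=9, d(AD,G)=8, d(AD,Q)=10, d(AD,R)=25/2, d(AD,T)=23/2, d(AD,Z)=19/2
2. join C+G (d=2) ⇒ CG; edges |C|=1, |G|=1
  updated: d(AD,CG)=17/2, d(CG,Q)=27/2, d(CG,R)=15/2, d(CG,T)=11, d(CG,Z)=12
3. join Q+T (d=3) ⇒ QT; edges |Q|=3/2, |T|=3/2
  updated: d(AD,QT)=43/4, d(CG,QT)=49/4, d(QT,R)=12, d(QT,Z)=19/2
4. join CG+R (d=15/2) ⇒ CGR; edges |CG|=11/4, |R|=15/4
  updated: d(AD,CGR)=59/6, d(CGR,QT)=73/6, d(CGR,Z)=43/3
5. join AD+Z (d=19/2) ⇒ ADZ; edges |AD|=15/4, |Z|=19/4
  updated: d(ADZ,CGR)=34/3, d(ADZ,QT)=31/3
6. join ADZ+QT (d=31/3) ⇒ ADQTZ; edges |ADZ|=5/12, |QT|=11/3
  updated: d(ADQTZ,CGR)=35/3
7. join ADQTZ+CGR (d=35/3) ⇒ ACDGQRTZ; edges |ADQTZ|=2/3, |CGR|=25/12
final tree: ((((A:1,D:1):15/4,Z:19/4):5/12,(Q:3/2,T:3/2):11/3):2/3,((C:1,G:1):11/4,R:15/4):25/12)
total length: 173/6

AD,Z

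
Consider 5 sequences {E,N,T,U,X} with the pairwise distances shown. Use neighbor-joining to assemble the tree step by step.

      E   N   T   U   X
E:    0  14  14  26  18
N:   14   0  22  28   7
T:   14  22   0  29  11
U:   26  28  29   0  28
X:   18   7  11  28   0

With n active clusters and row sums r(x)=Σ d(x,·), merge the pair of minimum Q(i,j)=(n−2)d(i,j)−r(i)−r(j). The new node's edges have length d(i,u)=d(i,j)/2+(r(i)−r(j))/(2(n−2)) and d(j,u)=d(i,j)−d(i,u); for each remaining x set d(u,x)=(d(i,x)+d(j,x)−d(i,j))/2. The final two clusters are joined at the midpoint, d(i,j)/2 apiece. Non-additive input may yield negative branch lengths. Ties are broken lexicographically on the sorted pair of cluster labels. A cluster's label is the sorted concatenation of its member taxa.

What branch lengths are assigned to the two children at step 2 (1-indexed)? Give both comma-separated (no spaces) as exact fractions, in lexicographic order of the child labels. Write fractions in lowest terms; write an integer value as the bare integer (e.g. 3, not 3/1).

1. join N+X (d=7, Q=-114) ⇒ NX; edges |N|=14/3, |X|=7/3
  updated: d(E,NX)=25/2, d(NX,T)=13, d(NX,U)=49/2
2. join E+T (d=14, Q=-161/2) ⇒ ET; edges |E|=49/8, |T|=63/8
  updated: d(ET,NX)=23/4, d(ET,U)=41/2
3. join ET+NX (d=23/4, Q=-203/4) ⇒ ENTX; edges |ET|=7/8, |NX|=39/8
  updated: d(ENTX,U)=157/8
4. join ENTX+U (d=157/8) ⇒ ENTUX; edges |ENTX|=157/16, |U|=157/16
final tree: (((E:49/8,T:63/8):7/8,(N:14/3,X:7/3):39/8):157/16,U:157/16)
total length: 371/8

49/8,63/8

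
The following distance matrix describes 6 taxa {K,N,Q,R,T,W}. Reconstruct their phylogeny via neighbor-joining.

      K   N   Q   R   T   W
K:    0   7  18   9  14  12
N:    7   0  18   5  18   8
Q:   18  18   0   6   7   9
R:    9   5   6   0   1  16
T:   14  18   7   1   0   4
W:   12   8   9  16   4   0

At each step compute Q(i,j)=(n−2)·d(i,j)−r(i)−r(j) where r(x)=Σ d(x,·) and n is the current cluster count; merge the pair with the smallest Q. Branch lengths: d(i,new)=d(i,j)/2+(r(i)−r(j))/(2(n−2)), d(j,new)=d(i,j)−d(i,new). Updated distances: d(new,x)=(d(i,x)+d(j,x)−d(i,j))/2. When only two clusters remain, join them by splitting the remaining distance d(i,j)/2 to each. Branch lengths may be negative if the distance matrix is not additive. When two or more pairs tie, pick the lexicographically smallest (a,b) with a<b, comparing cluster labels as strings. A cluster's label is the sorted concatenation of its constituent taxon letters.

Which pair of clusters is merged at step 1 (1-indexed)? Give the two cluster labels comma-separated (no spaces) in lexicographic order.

iteration 1: select K,N (d=7, Q=-88); attach at lengths (4, 3); label the merged cluster KN
  updated: d(KN,Q)=29/2, d(KN,R)=7/2, d(KN,T)=25/2, d(KN,W)=13/2
iteration 2: select KN,R (d=7/2, Q=-53); attach at lengths (7/2, 0); label the merged cluster KNR
  updated: d(KNR,Q)=17/2, d(KNR,T)=5, d(KNR,W)=19/2
iteration 3: select KNR,Q (d=17/2, Q=-61/2); attach at lengths (31/8, 37/8); label the merged cluster KNQR
  updated: d(KNQR,T)=7/4, d(KNQR,W)=5
iteration 4: select KNQR,T (d=7/4, Q=-43/4); attach at lengths (11/8, 3/8); label the merged cluster KNQRT
  updated: d(KNQRT,W)=29/8
iteration 5: select KNQRT,W (d=29/8); attach at lengths (29/16, 29/16); label the merged cluster KNQRTW
final tree: (((((K:4,N:3):7/2,R:0):31/8,Q:37/8):11/8,T:3/8):29/16,W:29/16)
total length: 195/8

K,N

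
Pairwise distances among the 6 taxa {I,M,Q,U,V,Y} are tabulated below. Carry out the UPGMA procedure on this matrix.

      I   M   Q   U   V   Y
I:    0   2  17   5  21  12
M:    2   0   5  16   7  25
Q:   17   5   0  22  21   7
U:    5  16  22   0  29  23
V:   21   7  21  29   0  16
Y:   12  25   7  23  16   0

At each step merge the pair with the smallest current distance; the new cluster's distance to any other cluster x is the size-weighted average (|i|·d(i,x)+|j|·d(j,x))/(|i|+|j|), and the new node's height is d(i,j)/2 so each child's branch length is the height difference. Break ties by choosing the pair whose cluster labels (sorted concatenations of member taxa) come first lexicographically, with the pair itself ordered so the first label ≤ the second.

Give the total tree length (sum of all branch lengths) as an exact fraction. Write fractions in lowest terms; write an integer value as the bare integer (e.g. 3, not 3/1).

step 1: merge (I,M) at d=2; branch lengths I→1, M→1; new cluster IM
  updated: d(IM,Q)=11, d(IM,U)=21/2, d(IM,V)=14, d(IM,Y)=37/2
step 2: merge (Q,Y) at d=7; branch lengths Q→7/2, Y→7/2; new cluster QY
  updated: d(IM,QY)=59/4, d(QY,U)=45/2, d(QY,V)=37/2
step 3: merge (IM,U) at d=21/2; branch lengths IM→17/4, U→21/4; new cluster IMU
  updated: d(IMU,QY)=52/3, d(IMU,V)=19
step 4: merge (IMU,QY) at d=52/3; branch lengths IMU→41/12, QY→31/6; new cluster IMQUY
  updated: d(IMQUY,V)=94/5
step 5: merge (IMQUY,V) at d=94/5; branch lengths IMQUY→11/15, V→47/5; new cluster IMQUVY
final tree: ((((I:1,M:1):17/4,U:21/4):41/12,(Q:7/2,Y:7/2):31/6):11/15,V:47/5)
total length: 2233/60

2233/60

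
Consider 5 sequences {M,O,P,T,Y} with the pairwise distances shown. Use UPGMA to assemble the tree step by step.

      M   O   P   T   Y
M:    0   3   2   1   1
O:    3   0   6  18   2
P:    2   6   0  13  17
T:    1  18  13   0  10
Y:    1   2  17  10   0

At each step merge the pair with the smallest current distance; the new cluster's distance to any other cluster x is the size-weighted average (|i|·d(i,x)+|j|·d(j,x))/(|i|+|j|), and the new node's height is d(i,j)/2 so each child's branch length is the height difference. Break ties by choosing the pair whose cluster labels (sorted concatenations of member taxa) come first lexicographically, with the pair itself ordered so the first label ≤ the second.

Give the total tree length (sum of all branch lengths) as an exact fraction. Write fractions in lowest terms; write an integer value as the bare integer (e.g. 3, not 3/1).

iteration 1: select M,T (d=1); attach at lengths (1/2, 1/2); label the merged cluster MT
  updated: d(MT,O)=21/2, d(MT,P)=15/2, d(MT,Y)=11/2
iteration 2: select O,Y (d=2); attach at lengths (1, 1); label the merged cluster OY
  updated: d(MT,OY)=8, d(OY,P)=23/2
iteration 3: select MT,P (d=15/2); attach at lengths (13/4, 15/4); label the merged cluster MPT
  updated: d(MPT,OY)=55/6
iteration 4: select MPT,OY (d=55/6); attach at lengths (5/6, 43/12); label the merged cluster MOPTY
final tree: (((M:1/2,T:1/2):13/4,P:15/4):5/6,(O:1,Y:1):43/12)
total length: 173/12

173/12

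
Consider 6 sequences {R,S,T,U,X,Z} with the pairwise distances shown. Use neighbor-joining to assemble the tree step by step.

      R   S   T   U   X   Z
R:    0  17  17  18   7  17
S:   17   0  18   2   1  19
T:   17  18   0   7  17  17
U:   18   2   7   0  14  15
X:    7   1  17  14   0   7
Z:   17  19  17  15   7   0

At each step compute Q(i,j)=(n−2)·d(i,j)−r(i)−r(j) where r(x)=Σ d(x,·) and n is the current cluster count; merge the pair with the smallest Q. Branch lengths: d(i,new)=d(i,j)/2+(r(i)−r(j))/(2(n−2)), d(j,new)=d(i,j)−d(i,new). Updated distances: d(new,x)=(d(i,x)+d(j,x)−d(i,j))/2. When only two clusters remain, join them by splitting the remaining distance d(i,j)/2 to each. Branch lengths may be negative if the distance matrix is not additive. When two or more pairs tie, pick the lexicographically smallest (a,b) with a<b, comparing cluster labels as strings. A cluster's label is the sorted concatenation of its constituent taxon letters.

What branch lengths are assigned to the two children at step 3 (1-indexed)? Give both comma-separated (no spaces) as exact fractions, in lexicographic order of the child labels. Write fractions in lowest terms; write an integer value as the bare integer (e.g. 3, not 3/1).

29/4,-1/4

1. join S+U (d=2, Q=-105) ⇒ SU; edges |S|=9/8, |U|=7/8
  updated: d(R,SU)=33/2, d(SU,T)=23/2, d(SU,X)=13/2, d(SU,Z)=16
2. join SU+T (d=23/2, Q=-157/2) ⇒ STU; edges |SU|=15/4, |T|=31/4
  updated: d(R,STU)=11, d(STU,X)=6, d(STU,Z)=43/4
3. join R+X (d=7, Q=-41) ⇒ RX; edges |R|=29/4, |X|=-1/4
  updated: d(RX,STU)=5, d(RX,Z)=17/2
4. join RX+STU (d=5, Q=-97/4) ⇒ RSTUX; edges |RX|=11/8, |STU|=29/8
  updated: d(RSTUX,Z)=57/8
5. join RSTUX+Z (d=57/8) ⇒ RSTUXZ; edges |RSTUX|=57/16, |Z|=57/16
final tree: (((R:29/4,X:-1/4):11/8,((S:9/8,U:7/8):15/4,T:31/4):29/8):57/16,Z:57/16)
total length: 261/8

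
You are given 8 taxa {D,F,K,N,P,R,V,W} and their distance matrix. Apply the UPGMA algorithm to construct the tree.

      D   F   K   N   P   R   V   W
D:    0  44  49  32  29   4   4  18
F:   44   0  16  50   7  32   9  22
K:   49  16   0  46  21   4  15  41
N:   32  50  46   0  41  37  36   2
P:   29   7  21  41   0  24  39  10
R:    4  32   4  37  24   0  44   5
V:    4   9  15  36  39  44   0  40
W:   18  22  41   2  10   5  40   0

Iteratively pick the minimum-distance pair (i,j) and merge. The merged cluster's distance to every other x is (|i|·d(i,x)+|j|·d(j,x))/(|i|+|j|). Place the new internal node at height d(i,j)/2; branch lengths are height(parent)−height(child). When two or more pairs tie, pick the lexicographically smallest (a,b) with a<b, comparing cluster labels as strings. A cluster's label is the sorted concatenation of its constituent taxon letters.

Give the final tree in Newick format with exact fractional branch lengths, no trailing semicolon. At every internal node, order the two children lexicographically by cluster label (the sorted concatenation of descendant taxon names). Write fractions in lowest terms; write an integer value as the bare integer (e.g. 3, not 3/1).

iteration 1: select N,W (d=2); attach at lengths (1, 1); label the merged cluster NW
  updated: d(D,NW)=25, d(F,NW)=36, d(K,NW)=87/2, d(NW,P)=51/2, d(NW,R)=21, d(NW,V)=38
iteration 2: select D,R (d=4); attach at lengths (2, 2); label the merged cluster DR
  updated: d(DR,F)=38, d(DR,K)=53/2, d(DR,NW)=23, d(DR,P)=53/2, d(DR,V)=24
iteration 3: select F,P (d=7); attach at lengths (7/2, 7/2); label the merged cluster FP
  updated: d(DR,FP)=129/4, d(FP,K)=37/2, d(FP,NW)=123/4, d(FP,V)=24
iteration 4: select K,V (d=15); attach at lengths (15/2, 15/2); label the merged cluster KV
  updated: d(DR,KV)=101/4, d(FP,KV)=85/4, d(KV,NW)=163/4
iteration 5: select FP,KV (d=85/4); attach at lengths (57/8, 25/8); label the merged cluster FKPV
  updated: d(DR,FKPV)=115/4, d(FKPV,NW)=143/4
iteration 6: select DR,NW (d=23); attach at lengths (19/2, 21/2); label the merged cluster DNRW
  updated: d(DNRW,FKPV)=129/4
iteration 7: select DNRW,FKPV (d=129/4); attach at lengths (37/8, 11/2); label the merged cluster DFKNPRVW
final tree: (((D:2,R:2):19/2,(N:1,W:1):21/2):37/8,((F:7/2,P:7/2):57/8,(K:15/2,V:15/2):25/8):11/2)
total length: 547/8

(((D:2,R:2):19/2,(N:1,W:1):21/2):37/8,((F:7/2,P:7/2):57/8,(K:15/2,V:15/2):25/8):11/2)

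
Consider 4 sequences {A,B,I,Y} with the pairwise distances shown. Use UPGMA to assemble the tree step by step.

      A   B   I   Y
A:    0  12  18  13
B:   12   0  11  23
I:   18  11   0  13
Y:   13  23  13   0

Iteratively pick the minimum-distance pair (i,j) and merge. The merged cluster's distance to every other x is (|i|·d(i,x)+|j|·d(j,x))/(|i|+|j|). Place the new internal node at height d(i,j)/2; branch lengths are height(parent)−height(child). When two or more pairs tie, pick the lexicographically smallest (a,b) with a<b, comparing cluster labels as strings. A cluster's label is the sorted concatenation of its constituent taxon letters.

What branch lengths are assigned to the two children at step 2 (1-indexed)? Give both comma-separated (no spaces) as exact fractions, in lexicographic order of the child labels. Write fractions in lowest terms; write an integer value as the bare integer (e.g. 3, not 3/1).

iteration 1: select B,I (d=11); attach at lengths (11/2, 11/2); label the merged cluster BI
  updated: d(A,BI)=15, d(BI,Y)=18
iteration 2: select A,Y (d=13); attach at lengths (13/2, 13/2); label the merged cluster AY
  updated: d(AY,BI)=33/2
iteration 3: select AY,BI (d=33/2); attach at lengths (7/4, 11/4); label the merged cluster ABIY
final tree: ((A:13/2,Y:13/2):7/4,(B:11/2,I:11/2):11/4)
total length: 57/2

13/2,13/2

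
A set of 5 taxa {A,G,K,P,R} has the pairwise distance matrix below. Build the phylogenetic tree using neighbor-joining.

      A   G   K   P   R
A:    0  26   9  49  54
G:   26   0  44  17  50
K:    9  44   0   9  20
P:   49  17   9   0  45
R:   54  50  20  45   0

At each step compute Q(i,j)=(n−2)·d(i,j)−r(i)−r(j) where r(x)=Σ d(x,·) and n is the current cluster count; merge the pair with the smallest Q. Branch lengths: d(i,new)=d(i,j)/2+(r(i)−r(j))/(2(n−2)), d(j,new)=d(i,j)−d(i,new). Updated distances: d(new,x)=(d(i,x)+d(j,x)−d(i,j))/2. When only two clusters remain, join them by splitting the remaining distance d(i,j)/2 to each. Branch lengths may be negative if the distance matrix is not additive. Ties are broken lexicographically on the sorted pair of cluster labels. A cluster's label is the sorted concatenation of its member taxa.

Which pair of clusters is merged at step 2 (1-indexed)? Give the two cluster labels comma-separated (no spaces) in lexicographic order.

A,K

iteration 1: select G,P (d=17, Q=-206); attach at lengths (34/3, 17/3); label the merged cluster GP
  updated: d(A,GP)=29, d(GP,K)=18, d(GP,R)=39
iteration 2: select A,K (d=9, Q=-121); attach at lengths (63/4, -27/4); label the merged cluster AK
  updated: d(AK,GP)=19, d(AK,R)=65/2
iteration 3: select AK,GP (d=19, Q=-181/2); attach at lengths (25/4, 51/4); label the merged cluster AGKP
  updated: d(AGKP,R)=105/4
iteration 4: select AGKP,R (d=105/4); attach at lengths (105/8, 105/8); label the merged cluster AGKPR
final tree: (((A:63/4,K:-27/4):25/4,(G:34/3,P:17/3):51/4):105/8,R:105/8)
total length: 285/4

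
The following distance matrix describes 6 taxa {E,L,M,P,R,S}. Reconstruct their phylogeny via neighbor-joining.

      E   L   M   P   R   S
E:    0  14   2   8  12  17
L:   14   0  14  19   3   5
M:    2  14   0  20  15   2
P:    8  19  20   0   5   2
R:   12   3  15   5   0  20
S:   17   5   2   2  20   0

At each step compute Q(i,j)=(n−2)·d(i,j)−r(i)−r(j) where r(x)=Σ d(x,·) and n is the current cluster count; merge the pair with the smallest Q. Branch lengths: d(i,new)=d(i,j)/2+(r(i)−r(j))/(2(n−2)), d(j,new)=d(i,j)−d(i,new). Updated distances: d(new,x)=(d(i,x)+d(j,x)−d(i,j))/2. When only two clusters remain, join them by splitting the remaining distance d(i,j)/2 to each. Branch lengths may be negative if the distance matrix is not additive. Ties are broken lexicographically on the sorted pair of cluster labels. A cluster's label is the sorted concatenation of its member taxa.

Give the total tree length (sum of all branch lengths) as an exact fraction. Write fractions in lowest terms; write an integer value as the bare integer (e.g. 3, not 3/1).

1. join E+M (d=2, Q=-98) ⇒ EM; edges |E|=1, |M|=1
  updated: d(EM,L)=13, d(EM,P)=13, d(EM,R)=25/2, d(EM,S)=17/2
2. join L+R (d=3, Q=-143/2) ⇒ LR; edges |L|=17/12, |R|=19/12
  updated: d(EM,LR)=45/4, d(LR,P)=21/2, d(LR,S)=11
3. join EM+LR (d=45/4, Q=-43) ⇒ ELMR; edges |EM|=45/8, |LR|=45/8
  updated: d(ELMR,P)=49/8, d(ELMR,S)=33/8
4. join ELMR+P (d=49/8, Q=-49/4) ⇒ ELMPR; edges |ELMR|=33/8, |P|=2
  updated: d(ELMPR,S)=0
5. join ELMPR+S (d=0) ⇒ ELMPRS; edges |ELMPR|=0, |S|=0
final tree: ((((E:1,M:1):45/8,(L:17/12,R:19/12):45/8):33/8,P:2):0,S:0)
total length: 179/8

179/8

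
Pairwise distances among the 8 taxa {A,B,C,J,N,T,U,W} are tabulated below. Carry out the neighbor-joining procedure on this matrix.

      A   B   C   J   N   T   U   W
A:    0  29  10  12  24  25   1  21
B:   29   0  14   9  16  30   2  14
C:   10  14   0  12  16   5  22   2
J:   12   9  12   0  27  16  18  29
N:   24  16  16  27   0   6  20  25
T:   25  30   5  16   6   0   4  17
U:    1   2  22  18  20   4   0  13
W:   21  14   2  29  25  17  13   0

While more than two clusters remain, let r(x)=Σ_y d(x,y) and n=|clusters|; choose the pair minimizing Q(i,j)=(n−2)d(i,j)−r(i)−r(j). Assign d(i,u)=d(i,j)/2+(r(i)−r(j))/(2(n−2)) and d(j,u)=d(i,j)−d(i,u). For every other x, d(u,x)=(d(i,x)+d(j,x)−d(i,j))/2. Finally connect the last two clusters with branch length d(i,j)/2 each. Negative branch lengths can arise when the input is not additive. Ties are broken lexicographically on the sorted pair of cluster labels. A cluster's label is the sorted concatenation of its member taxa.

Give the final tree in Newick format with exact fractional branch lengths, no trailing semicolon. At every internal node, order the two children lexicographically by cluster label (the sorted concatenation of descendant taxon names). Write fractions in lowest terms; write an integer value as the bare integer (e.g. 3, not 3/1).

1. join N+T (d=6, Q=-201) ⇒ NT; edges |N|=67/12, |T|=5/12
  updated: d(A,NT)=43/2, d(B,NT)=20, d(C,NT)=15/2, d(J,NT)=37/2, d(NT,U)=9, d(NT,W)=18
2. join A+U (d=1, Q=-309/2) ⇒ AU; edges |A|=69/20, |U|=-49/20
  updated: d(AU,B)=15, d(AU,C)=31/2, d(AU,J)=29/2, d(AU,NT)=59/4, d(AU,W)=33/2
3. join C+W (d=2, Q=-245/2) ⇒ CW; edges |C|=-41/16, |W|=73/16
  updated: d(AU,CW)=15, d(B,CW)=13, d(CW,J)=39/2, d(CW,NT)=47/4
4. join B+J (d=9, Q=-183/2) ⇒ BJ; edges |B|=15/4, |J|=21/4
  updated: d(AU,BJ)=41/4, d(BJ,CW)=47/4, d(BJ,NT)=59/4
5. join AU+BJ (d=41/4, Q=-225/4) ⇒ ABJU; edges |AU|=95/16, |BJ|=69/16
  updated: d(ABJU,CW)=33/4, d(ABJU,NT)=77/8
6. join ABJU+CW (d=33/4, Q=-237/8) ⇒ ABCJUW; edges |ABJU|=49/16, |CW|=83/16
  updated: d(ABCJUW,NT)=105/16
7. join ABCJUW+NT (d=105/16) ⇒ ABCJNTUW; edges |ABCJUW|=105/32, |NT|=105/32
final tree: ((((A:69/20,U:-49/20):95/16,(B:15/4,J:21/4):69/16):49/16,(C:-41/16,W:73/16):83/16):105/32,(N:67/12,T:5/12):105/32)
total length: 689/16

((((A:69/20,U:-49/20):95/16,(B:15/4,J:21/4):69/16):49/16,(C:-41/16,W:73/16):83/16):105/32,(N:67/12,T:5/12):105/32)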